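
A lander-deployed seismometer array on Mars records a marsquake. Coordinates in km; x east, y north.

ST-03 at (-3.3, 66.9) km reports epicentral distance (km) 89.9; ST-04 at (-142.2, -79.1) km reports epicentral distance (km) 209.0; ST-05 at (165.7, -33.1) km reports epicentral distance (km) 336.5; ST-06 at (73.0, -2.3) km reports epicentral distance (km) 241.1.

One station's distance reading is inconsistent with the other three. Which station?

Solve using three stations at a time. Using ST-04, ST-05, ST-06 (subtract circle equations pairwise → linear system) gives (x, y) ≈ (-128.9, 129.6).
Distances from that point to each station vs reported:
  ST-03: calculated 140.4 vs reported 89.9 → residual 50.5 km
  ST-04: calculated 209.1 vs reported 209.0 → residual 0.1 km
  ST-05: calculated 336.6 vs reported 336.5 → residual 0.1 km
  ST-06: calculated 241.2 vs reported 241.1 → residual 0.1 km
ST-04, ST-05, ST-06 are mutually consistent (residuals ≈ 0); ST-03 is off by 50.5 km.

ST-03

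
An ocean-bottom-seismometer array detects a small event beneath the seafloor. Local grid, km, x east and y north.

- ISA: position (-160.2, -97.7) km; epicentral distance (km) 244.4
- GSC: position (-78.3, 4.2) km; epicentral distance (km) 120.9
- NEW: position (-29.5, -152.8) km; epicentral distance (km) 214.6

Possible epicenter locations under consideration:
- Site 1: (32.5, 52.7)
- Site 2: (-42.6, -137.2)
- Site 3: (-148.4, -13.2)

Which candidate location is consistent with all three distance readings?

Site 1

For each candidate, compare |candidate − station| to the reported distance:
Site 1: residuals ISA 0.0, GSC 0.0, NEW 0.0 → max 0.0 km
Site 2: residuals ISA 120.3, GSC 24.9, NEW 194.2 → max 194.2 km
Site 3: residuals ISA 159.1, GSC 48.7, NEW 31.2 → max 159.1 km
Only Site 1 has all residuals ≈ 0.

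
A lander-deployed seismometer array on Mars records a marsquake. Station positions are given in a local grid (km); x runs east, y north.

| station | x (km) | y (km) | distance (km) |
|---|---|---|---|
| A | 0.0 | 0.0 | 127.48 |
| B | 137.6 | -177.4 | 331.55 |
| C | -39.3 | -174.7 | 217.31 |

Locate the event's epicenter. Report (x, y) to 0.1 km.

Circle about each station: x² + y² = 127.48²; (x − 137.6)² + (y + 177.4)² = 331.55²; (x + 39.3)² + (y + 174.7)² = 217.31².
Subtracting the A equation from the B and C equations removes the quadratic terms:
275.2 x − 354.8 y = -43269.73
-78.6 x − 349.4 y = 1092.09
Solving the 2×2 system: x ≈ -125.0, y ≈ 25.0 km.
Check against A (with the unrounded x, y): √(x²+y²) = 127.48 ≈ 127.48 km. ✓

-125.0 km east, 25.0 km north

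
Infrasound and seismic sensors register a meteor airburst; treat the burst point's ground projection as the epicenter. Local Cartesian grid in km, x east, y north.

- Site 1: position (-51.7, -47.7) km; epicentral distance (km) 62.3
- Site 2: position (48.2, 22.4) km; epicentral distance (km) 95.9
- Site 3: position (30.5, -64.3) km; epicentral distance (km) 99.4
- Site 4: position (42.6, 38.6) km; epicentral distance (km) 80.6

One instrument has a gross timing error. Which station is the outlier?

Site 2

Solve using three stations at a time. Using Site 1, Site 3, Site 4 (subtract circle equations pairwise → linear system) gives (x, y) ≈ (-33.4, 11.8).
Distances from that point to each station vs reported:
  Site 1: calculated 62.3 vs reported 62.3 → residual 0.0 km
  Site 2: calculated 82.3 vs reported 95.9 → residual 13.6 km
  Site 3: calculated 99.4 vs reported 99.4 → residual 0.0 km
  Site 4: calculated 80.6 vs reported 80.6 → residual 0.0 km
Site 1, Site 3, Site 4 are mutually consistent (residuals ≈ 0); Site 2 is off by 13.6 km.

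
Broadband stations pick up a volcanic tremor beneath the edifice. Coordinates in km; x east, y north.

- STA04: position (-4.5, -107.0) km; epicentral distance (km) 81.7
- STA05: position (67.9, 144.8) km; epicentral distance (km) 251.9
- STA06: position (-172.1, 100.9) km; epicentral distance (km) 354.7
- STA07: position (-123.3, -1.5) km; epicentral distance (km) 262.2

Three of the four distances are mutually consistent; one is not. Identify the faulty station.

STA04

Solve using three stations at a time. Using STA05, STA06, STA07 (subtract circle equations pairwise → linear system) gives (x, y) ≈ (118.9, -101.9).
Distances from that point to each station vs reported:
  STA04: calculated 123.5 vs reported 81.7 → residual 41.8 km
  STA05: calculated 251.9 vs reported 251.9 → residual 0.0 km
  STA06: calculated 354.7 vs reported 354.7 → residual 0.0 km
  STA07: calculated 262.2 vs reported 262.2 → residual 0.0 km
STA05, STA06, STA07 are mutually consistent (residuals ≈ 0); STA04 is off by 41.8 km.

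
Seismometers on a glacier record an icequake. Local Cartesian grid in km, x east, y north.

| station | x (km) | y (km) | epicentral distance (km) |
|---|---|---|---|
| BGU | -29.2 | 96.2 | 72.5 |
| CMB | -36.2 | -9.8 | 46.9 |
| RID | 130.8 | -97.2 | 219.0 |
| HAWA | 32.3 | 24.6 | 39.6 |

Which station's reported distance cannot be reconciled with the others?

RID

Solve using three stations at a time. Using BGU, CMB, HAWA (subtract circle equations pairwise → linear system) gives (x, y) ≈ (-7.2, 27.1).
Distances from that point to each station vs reported:
  BGU: calculated 72.5 vs reported 72.5 → residual 0.0 km
  CMB: calculated 46.9 vs reported 46.9 → residual 0.0 km
  RID: calculated 185.8 vs reported 219.0 → residual 33.2 km
  HAWA: calculated 39.6 vs reported 39.6 → residual 0.0 km
BGU, CMB, HAWA are mutually consistent (residuals ≈ 0); RID is off by 33.2 km.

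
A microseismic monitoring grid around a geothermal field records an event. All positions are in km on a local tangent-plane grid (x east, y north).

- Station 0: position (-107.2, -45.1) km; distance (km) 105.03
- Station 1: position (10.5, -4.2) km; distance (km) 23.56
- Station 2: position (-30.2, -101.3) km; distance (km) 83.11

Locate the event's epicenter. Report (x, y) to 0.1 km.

Circle about each station: (x + 107.2)² + (y + 45.1)² = 105.03²; (x − 10.5)² + (y + 4.2)² = 23.56²; (x + 30.2)² + (y + 101.3)² = 83.11².
Subtracting the Station 0 equation from the Station 1 and Station 2 equations removes the quadratic terms:
235.4 x + 81.8 y = -2921.73
154.0 x − 112.4 y = 1771.91
Solving the 2×2 system: x ≈ -4.7, y ≈ -22.2 km.
Check against Station 0 (with the unrounded x, y): √((x + 107.2)²+(y + 45.1)²) = 105.03 ≈ 105.03 km. ✓

-4.7 km east, -22.2 km north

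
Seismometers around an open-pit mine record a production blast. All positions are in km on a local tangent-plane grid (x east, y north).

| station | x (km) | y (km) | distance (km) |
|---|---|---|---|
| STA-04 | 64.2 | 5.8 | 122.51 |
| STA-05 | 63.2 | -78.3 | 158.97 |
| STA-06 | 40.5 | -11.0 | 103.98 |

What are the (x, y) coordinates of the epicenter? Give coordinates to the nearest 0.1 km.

-56.6 km east, 26.2 km north

Circle about each station: (x − 64.2)² + (y − 5.8)² = 122.51²; (x − 63.2)² + (y + 78.3)² = 158.97²; (x − 40.5)² + (y + 11.0)² = 103.98².
Subtracting pairs of circle equations eliminates x²+y² and gives linear equations (the radical axes):
-2.0 x − 168.2 y = -4292.91
-47.4 x − 33.6 y = 1802.83
Solving the 2×2 system: x ≈ -56.6, y ≈ 26.2 km.
Check against STA-04 (with the unrounded x, y): √((x − 64.2)²+(y − 5.8)²) = 122.51 ≈ 122.51 km. ✓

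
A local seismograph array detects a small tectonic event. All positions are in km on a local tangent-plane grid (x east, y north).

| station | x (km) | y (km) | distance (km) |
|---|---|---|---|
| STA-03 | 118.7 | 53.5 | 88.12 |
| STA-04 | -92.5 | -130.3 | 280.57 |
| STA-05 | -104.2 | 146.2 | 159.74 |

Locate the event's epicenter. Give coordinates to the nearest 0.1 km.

(51.5, 110.5)

Circle about each station: (x − 118.7)² + (y − 53.5)² = 88.12²; (x + 92.5)² + (y + 130.3)² = 280.57²; (x + 104.2)² + (y − 146.2)² = 159.74².
Subtracting pairs of circle equations eliminates x²+y² and gives linear equations (the radical axes):
-422.4 x − 367.6 y = -62371.99
-445.8 x + 185.4 y = -2471.59
Solving the 2×2 system: x ≈ 51.5, y ≈ 110.5 km.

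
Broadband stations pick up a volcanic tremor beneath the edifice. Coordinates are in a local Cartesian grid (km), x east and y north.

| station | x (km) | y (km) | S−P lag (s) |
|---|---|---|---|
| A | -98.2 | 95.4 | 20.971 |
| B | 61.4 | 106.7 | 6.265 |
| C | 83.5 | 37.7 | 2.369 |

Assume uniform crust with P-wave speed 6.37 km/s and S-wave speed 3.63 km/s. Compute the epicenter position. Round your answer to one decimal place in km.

Distance from S−P lag: d = Δt · v_P v_S / (v_P − v_S) = Δt · (6.37·3.63)/(6.37−3.63) ≈ 8.4391·Δt.
So d_A = 176.98, d_B = 52.87, d_C = 19.99 km.
Circle about each station: (x + 98.2)² + (y − 95.4)² = 176.98²; (x − 61.4)² + (y − 106.7)² = 52.87²; (x − 83.5)² + (y − 37.7)² = 19.99².
Subtracting the A equation from the B and C equations removes the quadratic terms:
319.2 x + 22.6 y = 24937.13
363.4 x − 115.4 y = 20571.46
Solving the 2×2 system: x ≈ 74.2, y ≈ 55.4 km.

74.2 km east, 55.4 km north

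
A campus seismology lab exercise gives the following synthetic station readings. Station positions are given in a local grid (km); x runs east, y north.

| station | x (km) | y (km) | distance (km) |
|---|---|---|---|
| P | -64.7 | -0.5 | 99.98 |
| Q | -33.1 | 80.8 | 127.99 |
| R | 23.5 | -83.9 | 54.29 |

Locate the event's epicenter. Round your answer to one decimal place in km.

Circle about each station: (x + 64.7)² + (y + 0.5)² = 99.98²; (x + 33.1)² + (y − 80.8)² = 127.99²; (x − 23.5)² + (y + 83.9)² = 54.29².
Subtracting the P equation from the Q and R equations removes the quadratic terms:
63.2 x + 162.6 y = -2947.53
176.4 x − 166.8 y = 10453.72
Solving the 2×2 system: x ≈ 30.8, y ≈ -30.1 km.

(30.8, -30.1)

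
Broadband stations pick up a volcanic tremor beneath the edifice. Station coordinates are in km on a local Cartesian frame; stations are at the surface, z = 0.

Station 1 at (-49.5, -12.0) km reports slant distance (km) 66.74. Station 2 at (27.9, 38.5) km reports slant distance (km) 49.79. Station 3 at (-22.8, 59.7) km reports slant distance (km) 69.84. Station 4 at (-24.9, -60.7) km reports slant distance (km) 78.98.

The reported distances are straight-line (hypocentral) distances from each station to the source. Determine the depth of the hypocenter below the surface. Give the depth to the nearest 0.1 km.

depth ≈ 30.3 km

Each station gives a sphere (x−x_i)² + (y−y_i)² + z² = d_i² (stations at z=0).
Subtracting the Station 1 sphere from Station 2 and Station 3: z² cancels, leaving linear equations in x and y:
154.8 x + 101.0 y = 1641.59
53.4 x + 143.4 y = 1066.28
Solving: x ≈ 7.600, y ≈ 4.606 km (keep extra digits for the depth step; rounded: 7.6, 4.6).
Then from the Station 1 sphere: z² = 66.74² − (x + 49.5)² − (y + 12.0)² with x = 7.600, y = 4.606, so z ≈ 30.299 ≈ 30.3 km.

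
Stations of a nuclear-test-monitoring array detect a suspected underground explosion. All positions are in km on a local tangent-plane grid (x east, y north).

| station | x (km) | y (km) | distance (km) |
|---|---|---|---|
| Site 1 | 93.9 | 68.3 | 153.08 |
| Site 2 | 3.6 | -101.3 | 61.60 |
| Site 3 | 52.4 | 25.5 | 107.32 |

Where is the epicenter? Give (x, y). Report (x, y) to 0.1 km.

Circle about each station: (x − 93.9)² + (y − 68.3)² = 153.08²; (x − 3.6)² + (y + 101.3)² = 61.60²; (x − 52.4)² + (y − 25.5)² = 107.32².
Subtracting the Site 1 equation from the Site 2 and Site 3 equations removes the quadratic terms:
-180.6 x − 339.2 y = 16431.48
-83.0 x − 85.6 y = 1829.81
Solving the 2×2 system: x ≈ 61.9, y ≈ -81.4 km.

61.9 km east, -81.4 km north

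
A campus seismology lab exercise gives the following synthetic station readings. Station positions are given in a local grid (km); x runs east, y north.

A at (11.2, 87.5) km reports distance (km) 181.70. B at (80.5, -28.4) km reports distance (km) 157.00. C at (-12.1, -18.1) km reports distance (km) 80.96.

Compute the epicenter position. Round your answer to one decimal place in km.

x ≈ -69.3 km, y ≈ -75.4 km

Circle about each station: (x − 11.2)² + (y − 87.5)² = 181.70²; (x − 80.5)² + (y + 28.4)² = 157.00²; (x + 12.1)² + (y + 18.1)² = 80.96².
Subtracting pairs of circle equations eliminates x²+y² and gives linear equations (the radical axes):
138.6 x − 231.8 y = 7871.01
-46.6 x − 211.2 y = 19152.70
Solving the 2×2 system: x ≈ -69.3, y ≈ -75.4 km.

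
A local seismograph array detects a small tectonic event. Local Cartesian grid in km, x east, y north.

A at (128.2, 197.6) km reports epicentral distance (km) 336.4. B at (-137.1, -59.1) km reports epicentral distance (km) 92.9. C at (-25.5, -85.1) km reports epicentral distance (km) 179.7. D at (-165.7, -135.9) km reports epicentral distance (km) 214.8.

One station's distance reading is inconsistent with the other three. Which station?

Solve using three stations at a time. Using A, B, C (subtract circle equations pairwise → linear system) gives (x, y) ≈ (-163.5, 30.0).
Distances from that point to each station vs reported:
  A: calculated 336.4 vs reported 336.4 → residual 0.0 km
  B: calculated 93.0 vs reported 92.9 → residual 0.1 km
  C: calculated 179.7 vs reported 179.7 → residual 0.0 km
  D: calculated 165.9 vs reported 214.8 → residual 48.9 km
A, B, C are mutually consistent (residuals ≈ 0); D is off by 48.9 km.

D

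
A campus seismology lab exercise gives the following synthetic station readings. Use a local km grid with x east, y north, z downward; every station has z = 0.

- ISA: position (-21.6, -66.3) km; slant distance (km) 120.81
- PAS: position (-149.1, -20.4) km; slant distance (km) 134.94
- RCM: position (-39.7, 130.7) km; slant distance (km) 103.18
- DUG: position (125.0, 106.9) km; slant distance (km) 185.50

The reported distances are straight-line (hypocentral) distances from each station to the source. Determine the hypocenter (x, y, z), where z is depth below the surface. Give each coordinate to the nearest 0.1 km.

(-40.7, 41.3, 51.5)

Each station gives a sphere (x−x_i)² + (y−y_i)² + z² = d_i² (stations at z=0).
Subtracting the ISA sphere from PAS and RCM: z² cancels, leaving linear equations in x and y:
-255.0 x + 91.8 y = 14170.97
-36.2 x + 394.0 y = 17745.27
Solving: x ≈ -40.705, y ≈ 41.299 km (keep extra digits for the depth step; rounded: -40.7, 41.3).
Then from the ISA sphere: z² = 120.81² − (x + 21.6)² − (y + 66.3)² with x = -40.705, y = 41.299, so z ≈ 51.503 ≈ 51.5 km.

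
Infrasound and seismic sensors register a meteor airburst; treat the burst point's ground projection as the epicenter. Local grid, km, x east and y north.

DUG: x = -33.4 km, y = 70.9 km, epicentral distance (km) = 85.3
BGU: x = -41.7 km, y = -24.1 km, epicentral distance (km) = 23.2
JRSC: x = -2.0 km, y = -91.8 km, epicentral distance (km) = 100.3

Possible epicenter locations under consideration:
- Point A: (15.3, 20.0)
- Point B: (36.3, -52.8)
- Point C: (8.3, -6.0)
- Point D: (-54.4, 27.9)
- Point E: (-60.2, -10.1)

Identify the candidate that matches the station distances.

Point E

For each candidate, compare |candidate − station| to the reported distance:
Point A: residuals DUG 14.9, BGU 48.9, JRSC 12.8 → max 48.9 km
Point B: residuals DUG 56.7, BGU 59.9, JRSC 45.6 → max 59.9 km
Point C: residuals DUG 2.2, BGU 30.0, JRSC 13.9 → max 30.0 km
Point D: residuals DUG 37.4, BGU 30.3, JRSC 30.4 → max 37.4 km
Point E: residuals DUG 0.0, BGU 0.0, JRSC 0.0 → max 0.0 km
Only Point E has all residuals ≈ 0.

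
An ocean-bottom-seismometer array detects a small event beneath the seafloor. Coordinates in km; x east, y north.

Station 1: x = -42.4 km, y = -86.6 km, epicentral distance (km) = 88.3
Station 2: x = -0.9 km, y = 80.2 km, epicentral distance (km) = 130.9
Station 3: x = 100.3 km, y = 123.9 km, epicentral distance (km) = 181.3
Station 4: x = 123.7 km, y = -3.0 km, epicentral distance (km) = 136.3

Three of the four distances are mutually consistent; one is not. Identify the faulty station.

Solve using three stations at a time. Using Station 1, Station 2, Station 3 (subtract circle equations pairwise → linear system) gives (x, y) ≈ (35.7, -45.4).
Distances from that point to each station vs reported:
  Station 1: calculated 88.2 vs reported 88.3 → residual 0.1 km
  Station 2: calculated 130.9 vs reported 130.9 → residual 0.0 km
  Station 3: calculated 181.3 vs reported 181.3 → residual 0.0 km
  Station 4: calculated 97.7 vs reported 136.3 → residual 38.6 km
Station 1, Station 2, Station 3 are mutually consistent (residuals ≈ 0); Station 4 is off by 38.6 km.

Station 4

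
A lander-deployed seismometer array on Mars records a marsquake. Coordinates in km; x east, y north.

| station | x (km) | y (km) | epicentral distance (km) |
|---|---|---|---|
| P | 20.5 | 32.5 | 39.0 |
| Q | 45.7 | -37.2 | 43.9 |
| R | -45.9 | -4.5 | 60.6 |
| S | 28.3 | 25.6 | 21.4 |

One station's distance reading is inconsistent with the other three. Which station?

S

Solve using three stations at a time. Using P, Q, R (subtract circle equations pairwise → linear system) gives (x, y) ≈ (14.7, -6.1).
Distances from that point to each station vs reported:
  P: calculated 39.0 vs reported 39.0 → residual 0.0 km
  Q: calculated 43.9 vs reported 43.9 → residual 0.0 km
  R: calculated 60.6 vs reported 60.6 → residual 0.0 km
  S: calculated 34.5 vs reported 21.4 → residual 13.1 km
P, Q, R are mutually consistent (residuals ≈ 0); S is off by 13.1 km.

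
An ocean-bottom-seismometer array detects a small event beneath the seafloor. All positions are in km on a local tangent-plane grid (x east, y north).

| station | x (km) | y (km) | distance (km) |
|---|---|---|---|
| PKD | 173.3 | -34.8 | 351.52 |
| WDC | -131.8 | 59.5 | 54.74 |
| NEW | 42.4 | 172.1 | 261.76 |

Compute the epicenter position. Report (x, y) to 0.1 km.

-173.3 km east, 23.8 km north

Circle about each station: (x − 173.3)² + (y + 34.8)² = 351.52²; (x + 131.8)² + (y − 59.5)² = 54.74²; (x − 42.4)² + (y − 172.1)² = 261.76².
Subtracting the PKD equation from the WDC and NEW equations removes the quadratic terms:
-610.2 x + 188.6 y = 110237.40
-261.8 x + 413.8 y = 55220.25
Solving the 2×2 system: x ≈ -173.3, y ≈ 23.8 km.
Check against PKD (with the unrounded x, y): √((x − 173.3)²+(y + 34.8)²) = 351.52 ≈ 351.52 km. ✓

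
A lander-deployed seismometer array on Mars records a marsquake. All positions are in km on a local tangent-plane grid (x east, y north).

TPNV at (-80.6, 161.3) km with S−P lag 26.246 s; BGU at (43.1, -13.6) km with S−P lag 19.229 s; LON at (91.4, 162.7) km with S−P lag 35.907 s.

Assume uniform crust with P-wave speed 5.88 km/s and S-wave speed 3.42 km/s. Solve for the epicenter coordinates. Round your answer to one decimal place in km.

Distance from S−P lag: d = Δt · v_P v_S / (v_P − v_S) = Δt · (5.88·3.42)/(5.88−3.42) ≈ 8.1746·Δt.
So d_TPNV = 214.55, d_BGU = 157.19, d_LON = 293.53 km.
Circle about each station: (x + 80.6)² + (y − 161.3)² = 214.55²; (x − 43.1)² + (y + 13.6)² = 157.19²; (x − 91.4)² + (y − 162.7)² = 293.53².
Subtracting pairs of circle equations eliminates x²+y² and gives linear equations (the radical axes):
247.4 x − 349.8 y = -9148.47
344.0 x + 2.8 y = -37816.96
Solving the 2×2 system: x ≈ -109.5, y ≈ -51.3 km.

-109.5 km east, -51.3 km north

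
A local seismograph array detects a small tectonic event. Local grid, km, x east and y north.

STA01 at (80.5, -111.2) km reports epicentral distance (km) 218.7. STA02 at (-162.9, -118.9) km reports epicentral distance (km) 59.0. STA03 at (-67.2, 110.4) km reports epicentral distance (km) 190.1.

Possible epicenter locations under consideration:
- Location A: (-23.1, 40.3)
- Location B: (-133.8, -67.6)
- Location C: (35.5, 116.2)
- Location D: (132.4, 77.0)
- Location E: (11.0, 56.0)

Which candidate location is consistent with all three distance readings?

Location B

For each candidate, compare |candidate − station| to the reported distance:
Location A: residuals STA01 35.2, STA02 152.9, STA03 107.3 → max 152.9 km
Location B: residuals STA01 0.0, STA02 0.0, STA03 0.0 → max 0.0 km
Location C: residuals STA01 13.1, STA02 248.6, STA03 87.2 → max 248.6 km
Location D: residuals STA01 23.5, STA02 295.4, STA03 12.3 → max 295.4 km
Location E: residuals STA01 37.6, STA02 187.6, STA03 94.8 → max 187.6 km
Only Location B has all residuals ≈ 0.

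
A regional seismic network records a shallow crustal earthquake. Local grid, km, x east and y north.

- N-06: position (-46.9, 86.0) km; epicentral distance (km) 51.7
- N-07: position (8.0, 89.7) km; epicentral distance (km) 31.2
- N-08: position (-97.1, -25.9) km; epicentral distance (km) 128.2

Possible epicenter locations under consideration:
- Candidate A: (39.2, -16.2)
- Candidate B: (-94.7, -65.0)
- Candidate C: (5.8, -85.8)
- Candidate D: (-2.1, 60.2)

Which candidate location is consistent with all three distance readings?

For each candidate, compare |candidate − station| to the reported distance:
Candidate A: residuals N-06 81.9, N-07 79.2, N-08 8.4 → max 81.9 km
Candidate B: residuals N-06 106.7, N-07 154.5, N-08 89.0 → max 154.5 km
Candidate C: residuals N-06 128.0, N-07 144.3, N-08 9.1 → max 144.3 km
Candidate D: residuals N-06 0.0, N-07 0.0, N-08 0.0 → max 0.0 km
Only Candidate D has all residuals ≈ 0.

Candidate D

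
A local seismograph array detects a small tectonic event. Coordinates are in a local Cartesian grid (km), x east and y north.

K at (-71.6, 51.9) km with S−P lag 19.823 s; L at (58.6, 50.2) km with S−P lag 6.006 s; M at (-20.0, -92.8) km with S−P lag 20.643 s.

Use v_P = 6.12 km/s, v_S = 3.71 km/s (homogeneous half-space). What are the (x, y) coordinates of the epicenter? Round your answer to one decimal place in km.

(115.1, 47.1)

Distance from S−P lag: d = Δt · v_P v_S / (v_P − v_S) = Δt · (6.12·3.71)/(6.12−3.71) ≈ 9.4212·Δt.
So d_K = 186.76, d_L = 56.58, d_M = 194.48 km.
Circle about each station: (x + 71.6)² + (y − 51.9)² = 186.76²; (x − 58.6)² + (y − 50.2)² = 56.58²; (x + 20.0)² + (y + 92.8)² = 194.48².
Subtracting pairs of circle equations eliminates x²+y² and gives linear equations (the radical axes):
260.4 x − 3.4 y = 29811.83
103.2 x − 289.4 y = -1751.50
Solving the 2×2 system: x ≈ 115.1, y ≈ 47.1 km.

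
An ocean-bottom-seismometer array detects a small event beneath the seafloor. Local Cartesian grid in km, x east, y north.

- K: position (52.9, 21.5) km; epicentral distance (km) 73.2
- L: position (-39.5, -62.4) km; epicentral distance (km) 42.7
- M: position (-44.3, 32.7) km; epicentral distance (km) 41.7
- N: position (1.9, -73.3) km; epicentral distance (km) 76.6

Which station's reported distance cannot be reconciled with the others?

Solve using three stations at a time. Using K, M, N (subtract circle equations pairwise → linear system) gives (x, y) ≈ (-17.3, 0.9).
Distances from that point to each station vs reported:
  K: calculated 73.2 vs reported 73.2 → residual 0.0 km
  L: calculated 67.0 vs reported 42.7 → residual 24.3 km
  M: calculated 41.7 vs reported 41.7 → residual 0.0 km
  N: calculated 76.6 vs reported 76.6 → residual 0.0 km
K, M, N are mutually consistent (residuals ≈ 0); L is off by 24.3 km.

L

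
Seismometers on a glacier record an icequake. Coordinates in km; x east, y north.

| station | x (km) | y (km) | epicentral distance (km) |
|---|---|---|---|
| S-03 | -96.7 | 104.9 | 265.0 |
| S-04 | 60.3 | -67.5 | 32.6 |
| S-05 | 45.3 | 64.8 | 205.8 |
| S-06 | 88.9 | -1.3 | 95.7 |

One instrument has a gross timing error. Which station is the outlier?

S-05

Solve using three stations at a time. Using S-03, S-04, S-06 (subtract circle equations pairwise → linear system) gives (x, y) ≈ (76.0, -96.1).
Distances from that point to each station vs reported:
  S-03: calculated 265.0 vs reported 265.0 → residual 0.0 km
  S-04: calculated 32.6 vs reported 32.6 → residual 0.0 km
  S-05: calculated 163.8 vs reported 205.8 → residual 42.0 km
  S-06: calculated 95.7 vs reported 95.7 → residual 0.0 km
S-03, S-04, S-06 are mutually consistent (residuals ≈ 0); S-05 is off by 42.0 km.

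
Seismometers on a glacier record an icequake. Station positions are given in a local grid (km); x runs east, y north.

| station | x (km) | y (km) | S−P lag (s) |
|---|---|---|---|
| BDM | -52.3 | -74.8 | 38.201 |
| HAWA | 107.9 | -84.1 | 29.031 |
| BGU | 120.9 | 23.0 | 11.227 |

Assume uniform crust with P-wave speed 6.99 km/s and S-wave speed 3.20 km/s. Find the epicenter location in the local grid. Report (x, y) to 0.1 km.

104.5 km east, 87.2 km north

Distance from S−P lag: d = Δt · v_P v_S / (v_P − v_S) = Δt · (6.99·3.20)/(6.99−3.20) ≈ 5.9018·Δt.
So d_BDM = 225.46, d_HAWA = 171.34, d_BGU = 66.26 km.
Circle about each station: (x + 52.3)² + (y + 74.8)² = 225.46²; (x − 107.9)² + (y + 84.1)² = 171.34²; (x − 120.9)² + (y − 23.0)² = 66.26².
Subtracting pairs of circle equations eliminates x²+y² and gives linear equations (the radical axes):
320.4 x − 18.6 y = 31859.71
346.4 x + 195.6 y = 53257.30
Solving the 2×2 system: x ≈ 104.5, y ≈ 87.2 km.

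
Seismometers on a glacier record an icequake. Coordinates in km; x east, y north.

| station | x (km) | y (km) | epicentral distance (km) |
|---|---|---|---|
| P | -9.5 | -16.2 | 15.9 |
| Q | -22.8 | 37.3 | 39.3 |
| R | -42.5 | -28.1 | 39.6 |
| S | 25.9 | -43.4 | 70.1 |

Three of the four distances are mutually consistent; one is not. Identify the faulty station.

Solve using three stations at a time. Using P, Q, R (subtract circle equations pairwise → linear system) gives (x, y) ≈ (-13.7, -0.9).
Distances from that point to each station vs reported:
  P: calculated 15.9 vs reported 15.9 → residual 0.0 km
  Q: calculated 39.3 vs reported 39.3 → residual 0.0 km
  R: calculated 39.6 vs reported 39.6 → residual 0.0 km
  S: calculated 58.1 vs reported 70.1 → residual 12.0 km
P, Q, R are mutually consistent (residuals ≈ 0); S is off by 12.0 km.

S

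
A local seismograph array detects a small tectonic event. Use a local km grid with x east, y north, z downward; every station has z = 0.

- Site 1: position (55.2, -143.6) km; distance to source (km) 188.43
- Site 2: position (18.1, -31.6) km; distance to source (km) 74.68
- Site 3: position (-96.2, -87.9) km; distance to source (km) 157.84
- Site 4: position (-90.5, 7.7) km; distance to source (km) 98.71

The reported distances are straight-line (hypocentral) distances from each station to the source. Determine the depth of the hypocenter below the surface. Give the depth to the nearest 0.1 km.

Each station gives a sphere (x−x_i)² + (y−y_i)² + z² = d_i² (stations at z=0).
Subtracting the Site 1 sphere from Site 2 and Site 3: z² cancels, leaving linear equations in x and y:
-74.2 x + 224.0 y = 7586.93
-302.8 x + 111.4 y = 3905.25
Solving: x ≈ -0.497, y ≈ 33.706 km (keep extra digits for the depth step; rounded: -0.5, 33.7).
Then from the Site 1 sphere: z² = 188.43² − (x − 55.2)² − (y + 143.6)² with x = -0.497, y = 33.706, so z ≈ 31.085 ≈ 31.1 km.

depth ≈ 31.1 km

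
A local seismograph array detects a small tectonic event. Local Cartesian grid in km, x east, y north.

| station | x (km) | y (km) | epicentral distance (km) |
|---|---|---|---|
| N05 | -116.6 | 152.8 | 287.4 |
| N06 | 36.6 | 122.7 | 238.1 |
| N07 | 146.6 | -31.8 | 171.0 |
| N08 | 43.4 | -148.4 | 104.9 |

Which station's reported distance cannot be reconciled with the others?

Solve using three stations at a time. Using N05, N06, N07 (subtract circle equations pairwise → linear system) gives (x, y) ≈ (-4.5, -111.8).
Distances from that point to each station vs reported:
  N05: calculated 287.4 vs reported 287.4 → residual 0.0 km
  N06: calculated 238.1 vs reported 238.1 → residual 0.0 km
  N07: calculated 170.9 vs reported 171.0 → residual 0.1 km
  N08: calculated 60.3 vs reported 104.9 → residual 44.6 km
N05, N06, N07 are mutually consistent (residuals ≈ 0); N08 is off by 44.6 km.

N08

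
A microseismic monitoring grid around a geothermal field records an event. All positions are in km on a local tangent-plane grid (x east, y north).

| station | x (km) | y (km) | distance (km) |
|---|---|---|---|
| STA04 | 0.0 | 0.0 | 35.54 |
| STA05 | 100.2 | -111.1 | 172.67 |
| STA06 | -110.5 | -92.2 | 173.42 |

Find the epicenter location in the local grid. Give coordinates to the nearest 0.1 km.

Circle about each station: x² + y² = 35.54²; (x − 100.2)² + (y + 111.1)² = 172.67²; (x + 110.5)² + (y + 92.2)² = 173.42².
Subtracting the STA04 equation from the STA05 and STA06 equations removes the quadratic terms:
200.4 x − 222.2 y = -6168.59
-221.0 x − 184.4 y = -8100.31
Solving the 2×2 system: x ≈ 7.7, y ≈ 34.7 km.
Check against STA04 (with the unrounded x, y): √(x²+y²) = 35.55 ≈ 35.54 km. ✓

x ≈ 7.7 km, y ≈ 34.7 km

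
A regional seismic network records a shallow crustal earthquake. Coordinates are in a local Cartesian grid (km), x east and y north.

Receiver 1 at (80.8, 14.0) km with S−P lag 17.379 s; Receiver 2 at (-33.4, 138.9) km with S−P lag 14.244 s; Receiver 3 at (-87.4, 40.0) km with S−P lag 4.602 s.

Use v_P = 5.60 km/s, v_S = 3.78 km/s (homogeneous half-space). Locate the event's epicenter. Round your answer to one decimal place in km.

Distance from S−P lag: d = Δt · v_P v_S / (v_P − v_S) = Δt · (5.60·3.78)/(5.60−3.78) ≈ 11.6308·Δt.
So d_Receiver 1 = 202.13, d_Receiver 2 = 165.67, d_Receiver 3 = 53.52 km.
Circle about each station: (x − 80.8)² + (y − 14.0)² = 202.13²; (x + 33.4)² + (y − 138.9)² = 165.67²; (x + 87.4)² + (y − 40.0)² = 53.52².
Subtracting pairs of circle equations eliminates x²+y² and gives linear equations (the radical axes):
-228.4 x + 249.8 y = 27094.12
-336.4 x + 52.0 y = 40506.27
Solving the 2×2 system: x ≈ -120.7, y ≈ -1.9 km.
Check against Receiver 1 (with the unrounded x, y): √((x − 80.8)²+(y − 14.0)²) = 202.13 ≈ 202.13 km. ✓

-120.7 km east, -1.9 km north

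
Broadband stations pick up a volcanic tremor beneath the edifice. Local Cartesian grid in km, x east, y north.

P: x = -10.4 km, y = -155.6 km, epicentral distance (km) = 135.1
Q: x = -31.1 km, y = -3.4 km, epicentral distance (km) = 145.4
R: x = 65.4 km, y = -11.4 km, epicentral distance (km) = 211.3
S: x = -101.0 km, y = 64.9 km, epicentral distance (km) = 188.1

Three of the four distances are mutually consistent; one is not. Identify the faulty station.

P

Solve using three stations at a time. Using Q, R, S (subtract circle equations pairwise → linear system) gives (x, y) ≈ (-114.2, -122.8).
Distances from that point to each station vs reported:
  P: calculated 108.9 vs reported 135.1 → residual 26.2 km
  Q: calculated 145.5 vs reported 145.4 → residual 0.1 km
  R: calculated 211.3 vs reported 211.3 → residual 0.0 km
  S: calculated 188.2 vs reported 188.1 → residual 0.1 km
Q, R, S are mutually consistent (residuals ≈ 0); P is off by 26.2 km.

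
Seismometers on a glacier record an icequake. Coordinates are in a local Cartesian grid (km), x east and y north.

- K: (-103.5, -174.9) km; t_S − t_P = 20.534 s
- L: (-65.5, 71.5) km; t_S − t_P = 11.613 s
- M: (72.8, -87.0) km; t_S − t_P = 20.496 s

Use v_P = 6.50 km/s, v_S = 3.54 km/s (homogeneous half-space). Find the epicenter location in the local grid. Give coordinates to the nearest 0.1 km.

-71.1 km east, -18.6 km north

Distance from S−P lag: d = Δt · v_P v_S / (v_P − v_S) = Δt · (6.50·3.54)/(6.50−3.54) ≈ 7.7736·Δt.
So d_K = 159.62, d_L = 90.28, d_M = 159.33 km.
Circle about each station: (x + 103.5)² + (y + 174.9)² = 159.62²; (x + 65.5)² + (y − 71.5)² = 90.28²; (x − 72.8)² + (y + 87.0)² = 159.33².
Subtracting the K equation from the L and M equations removes the quadratic terms:
76.0 x + 492.8 y = -14571.69
352.6 x + 175.8 y = -28340.92
Solving the 2×2 system: x ≈ -71.1, y ≈ -18.6 km.
Check against K (with the unrounded x, y): √((x + 103.5)²+(y + 174.9)²) = 159.62 ≈ 159.62 km. ✓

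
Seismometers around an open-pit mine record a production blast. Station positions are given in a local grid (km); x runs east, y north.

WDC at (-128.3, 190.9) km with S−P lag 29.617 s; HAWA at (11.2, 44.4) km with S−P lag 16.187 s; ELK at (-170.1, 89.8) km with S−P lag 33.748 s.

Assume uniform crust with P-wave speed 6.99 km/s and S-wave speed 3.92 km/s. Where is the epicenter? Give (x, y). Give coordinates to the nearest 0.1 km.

x ≈ 128.6 km, y ≈ 128.6 km

Distance from S−P lag: d = Δt · v_P v_S / (v_P − v_S) = Δt · (6.99·3.92)/(6.99−3.92) ≈ 8.9253·Δt.
So d_WDC = 264.34, d_HAWA = 144.47, d_ELK = 301.21 km.
Circle about each station: (x + 128.3)² + (y − 190.9)² = 264.34²; (x − 11.2)² + (y − 44.4)² = 144.47²; (x + 170.1)² + (y − 89.8)² = 301.21².
Subtracting the WDC equation from the HAWA and ELK equations removes the quadratic terms:
279.0 x − 293.0 y = -1802.85
-83.6 x − 202.2 y = -36757.48
Solving the 2×2 system: x ≈ 128.6, y ≈ 128.6 km.
Check against WDC (with the unrounded x, y): √((x + 128.3)²+(y − 190.9)²) = 264.35 ≈ 264.34 km. ✓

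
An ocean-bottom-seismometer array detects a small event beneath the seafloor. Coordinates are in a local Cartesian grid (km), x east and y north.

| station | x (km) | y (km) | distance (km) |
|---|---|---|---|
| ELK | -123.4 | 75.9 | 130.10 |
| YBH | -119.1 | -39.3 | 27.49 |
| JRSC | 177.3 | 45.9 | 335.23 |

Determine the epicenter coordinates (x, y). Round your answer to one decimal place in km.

Circle about each station: (x + 123.4)² + (y − 75.9)² = 130.10²; (x + 119.1)² + (y + 39.3)² = 27.49²; (x − 177.3)² + (y − 45.9)² = 335.23².
Subtracting the ELK equation from the YBH and JRSC equations removes the quadratic terms:
8.6 x − 230.4 y = 10911.24
601.4 x − 60.0 y = -82899.41
Solving the 2×2 system: x ≈ -143.1, y ≈ -52.7 km.

(-143.1, -52.7)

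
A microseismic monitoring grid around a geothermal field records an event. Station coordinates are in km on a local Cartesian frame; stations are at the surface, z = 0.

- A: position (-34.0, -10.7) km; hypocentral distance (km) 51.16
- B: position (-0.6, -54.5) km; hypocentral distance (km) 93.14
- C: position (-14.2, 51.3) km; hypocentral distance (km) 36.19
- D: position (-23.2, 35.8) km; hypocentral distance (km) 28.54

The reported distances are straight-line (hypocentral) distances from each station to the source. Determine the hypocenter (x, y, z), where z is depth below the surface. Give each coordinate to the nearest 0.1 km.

Each station gives a sphere (x−x_i)² + (y−y_i)² + z² = d_i² (stations at z=0).
Subtracting the A sphere from B and C: z² cancels, leaving linear equations in x and y:
66.8 x − 87.6 y = -4357.59
39.6 x + 124.0 y = 2870.47
Solving: x ≈ -24.582, y ≈ 30.999 km (keep extra digits for the depth step; rounded: -24.6, 31.0).
Then from the A sphere: z² = 51.16² − (x + 34.0)² − (y + 10.7)² with x = -24.582, y = 30.999, so z ≈ 28.104 ≈ 28.1 km.

(-24.6, 31.0, 28.1)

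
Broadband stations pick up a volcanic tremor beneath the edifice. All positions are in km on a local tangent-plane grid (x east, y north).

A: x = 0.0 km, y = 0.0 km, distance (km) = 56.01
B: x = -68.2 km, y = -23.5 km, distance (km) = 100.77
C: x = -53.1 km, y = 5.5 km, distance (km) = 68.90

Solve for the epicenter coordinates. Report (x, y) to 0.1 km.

(-5.9, 55.7)

Circle about each station: x² + y² = 56.01²; (x + 68.2)² + (y + 23.5)² = 100.77²; (x + 53.1)² + (y − 5.5)² = 68.90².
Subtracting pairs of circle equations eliminates x²+y² and gives linear equations (the radical axes):
-136.4 x − 47.0 y = -1813.98
-106.2 x + 11.0 y = 1239.77
Solving the 2×2 system: x ≈ -5.9, y ≈ 55.7 km.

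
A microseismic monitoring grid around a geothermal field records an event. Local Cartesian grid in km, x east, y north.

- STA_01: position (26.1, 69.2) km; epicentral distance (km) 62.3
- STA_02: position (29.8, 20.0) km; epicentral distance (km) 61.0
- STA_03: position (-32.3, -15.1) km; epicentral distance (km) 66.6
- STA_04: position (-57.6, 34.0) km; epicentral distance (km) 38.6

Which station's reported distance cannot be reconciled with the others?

Solve using three stations at a time. Using STA_02, STA_03, STA_04 (subtract circle equations pairwise → linear system) gives (x, y) ≈ (-22.8, 50.8).
Distances from that point to each station vs reported:
  STA_01: calculated 52.3 vs reported 62.3 → residual 10.0 km
  STA_02: calculated 61.0 vs reported 61.0 → residual 0.0 km
  STA_03: calculated 66.6 vs reported 66.6 → residual 0.0 km
  STA_04: calculated 38.6 vs reported 38.6 → residual 0.0 km
STA_02, STA_03, STA_04 are mutually consistent (residuals ≈ 0); STA_01 is off by 10.0 km.

STA_01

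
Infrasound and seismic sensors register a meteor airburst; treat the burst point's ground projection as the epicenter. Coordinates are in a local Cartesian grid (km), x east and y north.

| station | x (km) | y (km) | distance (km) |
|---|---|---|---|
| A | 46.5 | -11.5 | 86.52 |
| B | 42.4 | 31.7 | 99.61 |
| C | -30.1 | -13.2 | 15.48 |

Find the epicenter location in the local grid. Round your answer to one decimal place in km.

Circle about each station: (x − 46.5)² + (y + 11.5)² = 86.52²; (x − 42.4)² + (y − 31.7)² = 99.61²; (x + 30.1)² + (y + 13.2)² = 15.48².
Subtracting pairs of circle equations eliminates x²+y² and gives linear equations (the radical axes):
-8.2 x + 86.4 y = -1928.29
-153.2 x − 3.4 y = 6031.83
Solving the 2×2 system: x ≈ -38.8, y ≈ -26.0 km.
Check against A (with the unrounded x, y): √((x − 46.5)²+(y + 11.5)²) = 86.52 ≈ 86.52 km. ✓

-38.8 km east, -26.0 km north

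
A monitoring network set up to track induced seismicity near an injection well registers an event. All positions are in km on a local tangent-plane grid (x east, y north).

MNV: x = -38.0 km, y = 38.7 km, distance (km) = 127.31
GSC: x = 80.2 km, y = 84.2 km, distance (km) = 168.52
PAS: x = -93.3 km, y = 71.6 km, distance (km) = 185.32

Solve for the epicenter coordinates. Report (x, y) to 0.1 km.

Circle about each station: (x + 38.0)² + (y − 38.7)² = 127.31²; (x − 80.2)² + (y − 84.2)² = 168.52²; (x + 93.3)² + (y − 71.6)² = 185.32².
Subtracting the MNV equation from the GSC and PAS equations removes the quadratic terms:
236.4 x + 91.0 y = -1611.16
-110.6 x + 65.8 y = -7245.91
Solving the 2×2 system: x ≈ 21.6, y ≈ -73.8 km.
Check against MNV (with the unrounded x, y): √((x + 38.0)²+(y − 38.7)²) = 127.33 ≈ 127.31 km. ✓

(21.6, -73.8)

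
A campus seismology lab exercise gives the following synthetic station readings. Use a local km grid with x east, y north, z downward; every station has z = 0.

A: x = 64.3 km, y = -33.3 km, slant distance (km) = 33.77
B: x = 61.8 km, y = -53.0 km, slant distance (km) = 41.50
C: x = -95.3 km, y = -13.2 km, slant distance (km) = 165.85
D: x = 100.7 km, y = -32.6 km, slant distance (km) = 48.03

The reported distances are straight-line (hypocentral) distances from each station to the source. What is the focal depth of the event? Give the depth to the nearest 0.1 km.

Each station gives a sphere (x−x_i)² + (y−y_i)² + z² = d_i² (stations at z=0).
Subtracting the A sphere from B and C: z² cancels, leaving linear equations in x and y:
-5.0 x − 39.4 y = 803.02
-319.2 x + 40.2 y = -22352.86
Solving: x ≈ 66.400, y ≈ -28.808 km (keep extra digits for the depth step; rounded: 66.4, -28.8).
Then from the A sphere: z² = 33.77² − (x − 64.3)² − (y + 33.3)² with x = 66.400, y = -28.808, so z ≈ 33.404 ≈ 33.4 km.

depth ≈ 33.4 km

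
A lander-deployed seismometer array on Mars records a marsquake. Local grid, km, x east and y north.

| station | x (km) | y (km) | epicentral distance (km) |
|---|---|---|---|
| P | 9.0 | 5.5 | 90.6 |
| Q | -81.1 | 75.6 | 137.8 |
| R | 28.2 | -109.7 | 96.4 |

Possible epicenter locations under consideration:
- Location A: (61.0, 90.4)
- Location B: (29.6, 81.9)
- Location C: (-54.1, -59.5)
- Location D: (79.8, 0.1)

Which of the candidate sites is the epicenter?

Location C

For each candidate, compare |candidate − station| to the reported distance:
Location A: residuals P 9.0, Q 5.1, R 106.4 → max 106.4 km
Location B: residuals P 11.5, Q 26.9, R 95.2 → max 95.2 km
Location C: residuals P 0.0, Q 0.0, R 0.0 → max 0.0 km
Location D: residuals P 19.6, Q 39.9, R 24.9 → max 39.9 km
Only Location C has all residuals ≈ 0.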